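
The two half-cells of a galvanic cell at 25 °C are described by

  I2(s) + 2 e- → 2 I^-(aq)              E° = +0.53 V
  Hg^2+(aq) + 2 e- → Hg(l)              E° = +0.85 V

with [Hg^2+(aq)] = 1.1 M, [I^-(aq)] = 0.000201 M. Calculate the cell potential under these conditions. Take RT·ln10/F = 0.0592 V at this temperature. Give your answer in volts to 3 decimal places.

Hg²⁺/Hg is reduced (cathode, E° = +0.85 V) and I₂/I⁻ is oxidized (anode).
The standard potential is +0.85 − (+0.53) = +0.32 V and the balanced reaction transfers n = 2 electrons.
For the overall reaction Hg^2+(aq) + 2 I^-(aq) → Hg(l) + I2(s), Q = 1 / ([Hg^2+(aq)]·[I^-(aq)]^2) = 2.25×10^7, giving log Q = 7.352.
Applying E = E° − (RT ln10/nF)·log Q gives +0.32 − (0.0592/2)(7.352) = +0.102 V.

+0.102 V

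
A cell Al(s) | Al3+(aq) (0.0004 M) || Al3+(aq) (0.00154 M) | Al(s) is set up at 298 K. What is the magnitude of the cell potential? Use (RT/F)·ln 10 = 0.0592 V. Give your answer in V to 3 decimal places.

For a concentration cell E°cell = 0, since both electrodes use the same couple.
The compartment with the higher Al3+(aq) concentration (0.00154 M) acts as the cathode; ions are reduced there and produced at the dilute (0.0004 M) anode.
With n = 3, Ecell = −(0.0592/3)·log([dilute]/[conc]) = −(0.0592/3)·log(0.0004/0.00154) = +0.012 V.

0.012 V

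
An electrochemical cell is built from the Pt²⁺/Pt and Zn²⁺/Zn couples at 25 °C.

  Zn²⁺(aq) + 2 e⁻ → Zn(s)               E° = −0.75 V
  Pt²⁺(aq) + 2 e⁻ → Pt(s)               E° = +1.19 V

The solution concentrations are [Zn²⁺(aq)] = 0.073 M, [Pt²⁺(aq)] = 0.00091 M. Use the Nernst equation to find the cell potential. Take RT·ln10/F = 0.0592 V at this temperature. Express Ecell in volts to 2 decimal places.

+1.88 V

The Pt²⁺/Pt couple has the more positive E°, so it is the cathode; Zn²⁺/Zn is the anode.
E°cell = E°cat − E°an = +1.19 − (−0.75) = +1.94 V; n = 2.
Balancing gives Pt²⁺(aq) + Zn(s) → Pt(s) + Zn²⁺(aq); hence Q = [Zn²⁺(aq)] / [Pt²⁺(aq)] = 80.2 (log Q = 1.904).
E = E° − (0.0592/n)·log Q = +1.94 − (0.0592/2)(1.904) = +1.88 V.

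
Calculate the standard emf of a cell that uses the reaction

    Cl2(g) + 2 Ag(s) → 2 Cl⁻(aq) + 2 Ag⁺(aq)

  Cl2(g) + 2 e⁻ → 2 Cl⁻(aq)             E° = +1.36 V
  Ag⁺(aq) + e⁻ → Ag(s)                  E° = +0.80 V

+0.56 V

In the reaction as written, Cl2(g) is reduced (cathode) and Ag⁺(aq) is produced by oxidation at the anode.
E°cell = E°(cathode) − E°(anode) = +1.36 − (+0.80) = +0.56 V.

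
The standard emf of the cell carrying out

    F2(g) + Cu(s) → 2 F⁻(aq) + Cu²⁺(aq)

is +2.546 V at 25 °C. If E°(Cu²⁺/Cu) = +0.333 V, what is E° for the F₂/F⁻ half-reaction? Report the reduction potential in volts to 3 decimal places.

+2.879 V

In the reaction as written the F₂/F⁻ couple is reduced (cathode) and Cu²⁺/Cu is oxidized (anode), so E°cell = E°(F₂/F⁻) − E°(Cu²⁺/Cu).
E°(F₂/F⁻) = E°cell + E°(anode) = +2.546 + (+0.333) = +2.879 V.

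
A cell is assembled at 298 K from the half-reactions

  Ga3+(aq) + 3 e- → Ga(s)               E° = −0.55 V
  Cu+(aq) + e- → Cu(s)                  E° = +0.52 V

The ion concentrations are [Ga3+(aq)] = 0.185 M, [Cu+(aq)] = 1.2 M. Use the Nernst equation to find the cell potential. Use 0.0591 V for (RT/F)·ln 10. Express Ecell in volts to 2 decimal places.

+1.09 V

The Cu⁺/Cu couple has the more positive E°, so it is the cathode; Ga³⁺/Ga is the anode.
E°cell = +0.52 − (−0.55) = +1.07 V, with n = 3 electrons transferred.
For the overall reaction 3 Cu+(aq) + Ga(s) → 3 Cu(s) + Ga3+(aq), Q = [Ga3+(aq)] / [Cu+(aq)]^3 = 0.107, giving log Q = −0.970.
By the Nernst equation, E = +1.07 − (0.0591/3)·(−0.970) = +1.09 V.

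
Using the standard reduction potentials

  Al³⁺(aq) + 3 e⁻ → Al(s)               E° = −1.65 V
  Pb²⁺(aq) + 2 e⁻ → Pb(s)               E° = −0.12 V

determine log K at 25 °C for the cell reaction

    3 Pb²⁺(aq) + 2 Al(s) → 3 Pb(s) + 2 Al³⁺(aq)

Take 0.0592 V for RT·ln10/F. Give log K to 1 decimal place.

log K = 155.1

The Pb²⁺/Pb couple is reduced (cathode); E°cell = −0.12 − (−1.65) = +1.53 V with n = 6.
At equilibrium E = 0, so log K = nE°cell / 0.0592 = (6)(+1.53) / 0.0592 = 155.1.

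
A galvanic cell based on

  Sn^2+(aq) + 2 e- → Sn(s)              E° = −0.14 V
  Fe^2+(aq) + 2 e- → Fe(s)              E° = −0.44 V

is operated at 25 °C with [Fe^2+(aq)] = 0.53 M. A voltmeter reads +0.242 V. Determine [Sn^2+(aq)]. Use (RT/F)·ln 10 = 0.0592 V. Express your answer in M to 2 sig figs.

The Sn²⁺/Sn couple has the larger reduction potential, so it is the cathode: E°cell = −0.14 − (−0.44) = +0.30 V and n = 2.
Rearranging E = E° − (0.0592/n)·log Q gives log Q = 2(+0.30 − (+0.242))/0.0592 = 1.959.
Balancing electrons gives Sn^2+(aq) + Fe(s) → Sn(s) + Fe^2+(aq); thus Q = [Fe^2+(aq)] / [Sn^2+(aq)].
Isolating [Sn^2+(aq)] in Q = 10^{1.959} yields log [Sn^2+(aq)] = −2.235, i.e. 0.0058 M.

0.0058 M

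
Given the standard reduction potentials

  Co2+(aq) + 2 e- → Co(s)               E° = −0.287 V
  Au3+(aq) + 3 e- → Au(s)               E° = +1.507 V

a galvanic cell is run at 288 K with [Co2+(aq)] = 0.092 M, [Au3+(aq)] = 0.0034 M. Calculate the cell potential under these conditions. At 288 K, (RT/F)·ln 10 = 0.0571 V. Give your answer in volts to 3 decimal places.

Au³⁺/Au is reduced (cathode, E° = +1.507 V) and Co²⁺/Co is oxidized (anode).
The standard potential is +1.507 − (−0.287) = +1.794 V and the balanced reaction transfers n = 6 electrons.
Balancing gives 2 Au3+(aq) + 3 Co(s) → 2 Au(s) + 3 Co2+(aq); hence Q = [Co2+(aq)]^3 / [Au3+(aq)]^2 = 67.4 (log Q = 1.828).
Applying E = E° − (RT ln10/nF)·log Q gives +1.794 − (0.0571/6)(1.828) = +1.777 V.

+1.777 V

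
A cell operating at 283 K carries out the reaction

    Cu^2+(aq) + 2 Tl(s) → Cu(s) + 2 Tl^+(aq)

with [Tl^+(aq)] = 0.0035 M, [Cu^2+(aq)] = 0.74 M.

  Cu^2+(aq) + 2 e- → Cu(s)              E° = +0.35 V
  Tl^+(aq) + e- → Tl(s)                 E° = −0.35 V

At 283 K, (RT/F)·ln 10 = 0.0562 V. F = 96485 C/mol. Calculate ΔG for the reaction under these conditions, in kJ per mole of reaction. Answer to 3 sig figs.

−161 kJ/mol

E°cell = +0.35 − (−0.35) = +0.70 V; the balanced reaction transfers n = 2 electrons.
The reaction quotient is [Tl^+(aq)]^2 / [Cu^2+(aq)] = 1.66×10^−5; by Nernst, E = +0.70 − (0.0562/2)(−4.781) = +0.8343 V.
Then ΔG = −nFE = −2 × 96485 × +0.8343 J/mol = −161 kJ/mol.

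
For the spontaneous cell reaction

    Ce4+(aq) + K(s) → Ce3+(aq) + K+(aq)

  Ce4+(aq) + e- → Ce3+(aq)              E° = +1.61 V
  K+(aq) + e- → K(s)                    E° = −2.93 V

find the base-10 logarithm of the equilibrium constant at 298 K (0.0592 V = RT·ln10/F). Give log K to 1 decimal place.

The Ce⁴⁺/Ce³⁺ couple is reduced (cathode); E°cell = +1.61 − (−2.93) = +4.54 V with n = 1.
At equilibrium E = 0, so log K = nE°cell / 0.0592 = (1)(+4.54) / 0.0592 = 76.7.

log K = 76.7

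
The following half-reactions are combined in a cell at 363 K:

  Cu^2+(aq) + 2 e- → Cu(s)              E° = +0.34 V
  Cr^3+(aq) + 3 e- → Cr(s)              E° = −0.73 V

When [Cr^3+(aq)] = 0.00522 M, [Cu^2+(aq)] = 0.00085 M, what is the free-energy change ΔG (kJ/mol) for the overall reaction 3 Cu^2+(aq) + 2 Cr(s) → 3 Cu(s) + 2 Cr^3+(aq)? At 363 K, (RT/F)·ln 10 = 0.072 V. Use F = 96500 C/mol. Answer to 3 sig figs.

With Cu²⁺/Cu reduced at the cathode, E°cell = +0.34 − (−0.73) = +1.07 V and n = 6.
The reaction quotient is [Cr^3+(aq)]^2 / [Cu^2+(aq)]^3 = 4.44×10^4; by Nernst, E = +1.07 − (0.072/6)(4.647) = +1.0142 V.
Finally ΔG = −nFE = −(6)(96500 C/mol)(+1.0142 V) = −587 kJ/mol.

−587 kJ/mol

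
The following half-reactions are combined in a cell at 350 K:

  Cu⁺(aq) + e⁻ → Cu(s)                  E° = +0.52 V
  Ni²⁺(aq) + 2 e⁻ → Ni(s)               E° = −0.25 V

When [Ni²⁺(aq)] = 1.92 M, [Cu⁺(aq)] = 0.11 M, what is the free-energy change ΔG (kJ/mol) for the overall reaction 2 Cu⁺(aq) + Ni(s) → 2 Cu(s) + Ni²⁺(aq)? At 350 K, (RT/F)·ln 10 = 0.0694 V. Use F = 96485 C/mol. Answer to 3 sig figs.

−134 kJ/mol

With Cu⁺/Cu reduced at the cathode, E°cell = +0.52 − (−0.25) = +0.77 V and n = 2.
Q = [Ni²⁺(aq)] / [Cu⁺(aq)]^2 = 159, so log Q = 2.201 and E = +0.77 − (0.0694/2)(2.201) = +0.6936 V.
Then ΔG = −nFE = −2 × 96485 × +0.6936 J/mol = −134 kJ/mol.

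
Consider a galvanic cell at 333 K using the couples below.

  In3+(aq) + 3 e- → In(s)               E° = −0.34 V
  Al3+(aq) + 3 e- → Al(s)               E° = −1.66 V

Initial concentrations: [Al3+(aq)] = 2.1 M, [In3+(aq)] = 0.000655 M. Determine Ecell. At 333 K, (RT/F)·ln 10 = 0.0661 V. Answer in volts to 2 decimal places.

The In³⁺/In couple has the more positive E°, so it is the cathode; Al³⁺/Al is the anode.
E°cell = −0.34 − (−1.66) = +1.32 V, with n = 3 electrons transferred.
For the overall reaction In3+(aq) + Al(s) → In(s) + Al3+(aq), Q = [Al3+(aq)] / [In3+(aq)] = 3.21×10^3, giving log Q = 3.506.
Applying E = E° − (RT ln10/nF)·log Q gives +1.32 − (0.0661/3)(3.506) = +1.24 V.

+1.24 V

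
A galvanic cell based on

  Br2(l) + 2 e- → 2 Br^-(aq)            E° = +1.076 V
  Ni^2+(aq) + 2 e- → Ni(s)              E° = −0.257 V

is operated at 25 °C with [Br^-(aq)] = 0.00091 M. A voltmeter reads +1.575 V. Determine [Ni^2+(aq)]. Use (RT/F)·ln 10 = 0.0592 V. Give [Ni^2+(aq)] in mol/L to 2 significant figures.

Br₂/Br⁻ is the cathode (higher E°); E°cell = +1.076 − (−0.257) = +1.333 V with n = 2.
From the Nernst equation, log Q = n(E° − E)/0.0592 = 2·(+1.333 − (+1.575))/0.0592 = −8.176.
The balanced reaction is Br2(l) + Ni(s) → 2 Br^-(aq) + Ni^2+(aq), so Q = [Br^-(aq)]^2·[Ni^2+(aq)].
Substituting the known concentrations and solving, log [Ni^2+(aq)] = −2.094 and [Ni^2+(aq)] = 0.0081 M.

0.0081 M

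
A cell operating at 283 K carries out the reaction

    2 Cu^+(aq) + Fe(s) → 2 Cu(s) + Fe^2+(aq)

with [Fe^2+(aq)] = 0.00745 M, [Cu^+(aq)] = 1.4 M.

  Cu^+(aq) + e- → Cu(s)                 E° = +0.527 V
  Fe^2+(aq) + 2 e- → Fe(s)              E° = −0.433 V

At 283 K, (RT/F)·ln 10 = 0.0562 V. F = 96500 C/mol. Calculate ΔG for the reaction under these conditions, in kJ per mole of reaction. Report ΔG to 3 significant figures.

−198 kJ/mol

The standard cell potential is +0.527 − (−0.433) = +0.960 V, with n = 2 electrons in the balanced equation.
Here Q = [Fe^2+(aq)] / [Cu^+(aq)]^2 = 0.0038 (log Q = −2.420), giving E = +0.960 − (0.0562/2)·(−2.420) = +1.0280 V.
Finally ΔG = −nFE = −(2)(96500 C/mol)(+1.0280 V) = −198 kJ/mol.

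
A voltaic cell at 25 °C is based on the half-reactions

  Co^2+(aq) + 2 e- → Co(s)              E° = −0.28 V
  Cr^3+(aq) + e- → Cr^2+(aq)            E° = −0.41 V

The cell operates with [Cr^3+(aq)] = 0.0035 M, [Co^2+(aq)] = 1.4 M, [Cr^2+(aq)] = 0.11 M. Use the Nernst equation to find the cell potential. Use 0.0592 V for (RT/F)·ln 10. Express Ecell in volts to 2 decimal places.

+0.22 V

The Co²⁺/Co couple has the more positive E°, so it is the cathode; Cr³⁺/Cr²⁺ is the anode.
E°cell = E°cat − E°an = −0.28 − (−0.41) = +0.13 V; n = 2.
For the overall reaction Co^2+(aq) + 2 Cr^2+(aq) → Co(s) + 2 Cr^3+(aq), Q = [Cr^3+(aq)]^2 / ([Co^2+(aq)]·[Cr^2+(aq)]^2) = 0.000723, giving log Q = −3.141.
By the Nernst equation, E = +0.13 − (0.0592/2)·(−3.141) = +0.22 V.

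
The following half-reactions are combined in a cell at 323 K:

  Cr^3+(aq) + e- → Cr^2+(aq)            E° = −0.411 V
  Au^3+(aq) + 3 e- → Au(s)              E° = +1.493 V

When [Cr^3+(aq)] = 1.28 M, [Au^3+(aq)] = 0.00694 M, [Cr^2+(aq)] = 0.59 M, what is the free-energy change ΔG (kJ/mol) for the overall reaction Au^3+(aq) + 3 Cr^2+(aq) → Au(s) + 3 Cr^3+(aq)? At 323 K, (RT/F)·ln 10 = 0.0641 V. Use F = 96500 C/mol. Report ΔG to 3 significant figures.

With Au³⁺/Au reduced at the cathode, E°cell = +1.493 − (−0.411) = +1.904 V and n = 3.
The reaction quotient is [Cr^3+(aq)]^3 / ([Au^3+(aq)]·[Cr^2+(aq)]^3) = 1.47×10^3; by Nernst, E = +1.904 − (0.0641/3)(3.168) = +1.8363 V.
ΔG = −nFE = −(3)(96500)(+1.8363) J/mol = −532 kJ/mol.

−532 kJ/mol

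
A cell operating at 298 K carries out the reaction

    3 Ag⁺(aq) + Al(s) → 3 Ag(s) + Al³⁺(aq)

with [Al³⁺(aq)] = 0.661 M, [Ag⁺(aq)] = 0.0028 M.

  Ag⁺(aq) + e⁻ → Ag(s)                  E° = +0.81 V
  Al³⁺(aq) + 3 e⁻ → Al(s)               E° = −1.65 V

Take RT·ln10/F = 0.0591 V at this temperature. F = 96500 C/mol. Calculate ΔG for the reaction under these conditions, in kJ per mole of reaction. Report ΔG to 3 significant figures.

With Ag⁺/Ag reduced at the cathode, E°cell = +0.81 − (−1.65) = +2.46 V and n = 3.
Q = [Al³⁺(aq)] / [Ag⁺(aq)]^3 = 3.01×10^7, so log Q = 7.479 and E = +2.46 − (0.0591/3)(7.479) = +2.3127 V.
Then ΔG = −nFE = −3 × 96500 × +2.3127 J/mol = −670 kJ/mol.

−670 kJ/mol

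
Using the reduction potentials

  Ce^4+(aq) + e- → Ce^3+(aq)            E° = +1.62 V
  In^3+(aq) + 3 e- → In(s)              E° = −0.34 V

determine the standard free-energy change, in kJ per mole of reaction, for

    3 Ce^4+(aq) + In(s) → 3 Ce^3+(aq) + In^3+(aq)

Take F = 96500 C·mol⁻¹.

−567 kJ/mol

In the reaction as written Ce^4+(aq) is reduced, so the Ce⁴⁺/Ce³⁺ couple is the cathode and In³⁺/In is the anode.
E°cell = +1.62 − (−0.34) = +1.96 V; balancing electrons gives n = 3.
ΔG° = −nFE°cell = −(3)(96500)(+1.96) J/mol = −567 kJ/mol.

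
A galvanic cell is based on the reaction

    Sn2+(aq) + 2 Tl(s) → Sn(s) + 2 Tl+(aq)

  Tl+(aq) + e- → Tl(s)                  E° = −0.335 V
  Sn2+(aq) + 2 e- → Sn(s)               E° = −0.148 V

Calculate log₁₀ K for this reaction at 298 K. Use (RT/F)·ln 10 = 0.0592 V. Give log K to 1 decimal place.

The Sn²⁺/Sn couple is reduced (cathode); E°cell = −0.148 − (−0.335) = +0.187 V with n = 2.
At equilibrium E = 0, so log K = nE°cell / 0.0592 = (2)(+0.187) / 0.0592 = 6.3.

log K = 6.3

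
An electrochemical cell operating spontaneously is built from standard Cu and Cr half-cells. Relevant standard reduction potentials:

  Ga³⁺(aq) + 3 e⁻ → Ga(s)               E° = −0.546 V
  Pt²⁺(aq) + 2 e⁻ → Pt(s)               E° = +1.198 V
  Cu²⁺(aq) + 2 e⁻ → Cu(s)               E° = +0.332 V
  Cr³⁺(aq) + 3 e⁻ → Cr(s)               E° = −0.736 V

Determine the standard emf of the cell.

Of the two couples in this cell, the one with the more positive reduction potential is reduced at the cathode: here that is Cu²⁺/Cu (+0.332 V); Cr³⁺/Cr (−0.736 V) is the anode.
E°cell = E°(cathode) − E°(anode) = +0.332 − (−0.736) = +1.068 V.

+1.068 V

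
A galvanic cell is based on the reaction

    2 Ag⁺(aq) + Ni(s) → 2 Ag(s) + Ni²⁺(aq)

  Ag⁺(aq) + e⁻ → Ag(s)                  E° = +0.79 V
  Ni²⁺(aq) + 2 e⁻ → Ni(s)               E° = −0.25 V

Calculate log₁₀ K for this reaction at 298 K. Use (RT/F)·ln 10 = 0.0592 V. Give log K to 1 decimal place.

The Ag⁺/Ag couple is reduced (cathode); E°cell = +0.79 − (−0.25) = +1.04 V with n = 2.
At equilibrium E = 0, so log K = nE°cell / 0.0592 = (2)(+1.04) / 0.0592 = 35.1.

log K = 35.1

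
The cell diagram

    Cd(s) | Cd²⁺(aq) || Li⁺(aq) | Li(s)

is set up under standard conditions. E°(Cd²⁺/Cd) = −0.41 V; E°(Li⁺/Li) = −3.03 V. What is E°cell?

−2.62 V

By convention the left-hand electrode in cell notation is the anode (oxidation) and the right-hand electrode is the cathode (reduction).
E°cell = E°(right) − E°(left) = −3.03 − (−0.41) = −2.62 V.
The negative sign shows that, as written, the cell would require an external voltage to drive the reaction.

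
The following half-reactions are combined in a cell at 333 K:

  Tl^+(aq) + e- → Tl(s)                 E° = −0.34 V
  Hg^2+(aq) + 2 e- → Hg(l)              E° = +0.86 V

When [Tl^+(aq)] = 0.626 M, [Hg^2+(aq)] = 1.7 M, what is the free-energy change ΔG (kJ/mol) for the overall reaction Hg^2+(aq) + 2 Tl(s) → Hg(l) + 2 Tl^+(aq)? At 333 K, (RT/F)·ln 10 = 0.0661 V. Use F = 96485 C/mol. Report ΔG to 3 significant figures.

E°cell = +0.86 − (−0.34) = +1.20 V; the balanced reaction transfers n = 2 electrons.
Q = [Tl^+(aq)]^2 / [Hg^2+(aq)] = 0.231, so log Q = −0.637 and E = +1.20 − (0.0661/2)(−0.637) = +1.2211 V.
Finally ΔG = −nFE = −(2)(96485 C/mol)(+1.2211 V) = −236 kJ/mol.

−236 kJ/mol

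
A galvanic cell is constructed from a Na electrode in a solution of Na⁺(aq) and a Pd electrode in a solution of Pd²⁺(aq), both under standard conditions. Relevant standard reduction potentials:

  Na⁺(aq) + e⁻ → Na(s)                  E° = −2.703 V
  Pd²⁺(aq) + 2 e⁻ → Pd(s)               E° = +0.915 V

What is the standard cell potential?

Of the two couples in this cell, the one with the more positive reduction potential is reduced at the cathode: here that is Pd²⁺/Pd (+0.915 V); Na⁺/Na (−2.703 V) is the anode.
E°cell = E°(cathode) − E°(anode) = +0.915 − (−2.703) = +3.618 V.

+3.618 V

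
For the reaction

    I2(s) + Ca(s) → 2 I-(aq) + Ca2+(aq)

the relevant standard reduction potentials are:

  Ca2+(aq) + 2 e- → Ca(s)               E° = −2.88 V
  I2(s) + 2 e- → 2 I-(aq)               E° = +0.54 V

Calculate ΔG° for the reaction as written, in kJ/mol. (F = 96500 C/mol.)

In the reaction as written I2(s) is reduced, so the I₂/I⁻ couple is the cathode and Ca²⁺/Ca is the anode.
E°cell = +0.54 − (−2.88) = +3.42 V; balancing electrons gives n = 2.
ΔG° = −nFE°cell = −(2)(96500)(+3.42) J/mol = −660 kJ/mol.

−660 kJ/mol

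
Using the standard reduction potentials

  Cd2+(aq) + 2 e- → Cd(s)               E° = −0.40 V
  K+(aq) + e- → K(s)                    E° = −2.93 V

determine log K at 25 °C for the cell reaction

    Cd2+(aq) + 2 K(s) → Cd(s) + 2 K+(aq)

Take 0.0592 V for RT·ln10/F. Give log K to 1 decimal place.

The Cd²⁺/Cd couple is reduced (cathode); E°cell = −0.40 − (−2.93) = +2.53 V with n = 2.
At equilibrium E = 0, so log K = nE°cell / 0.0592 = (2)(+2.53) / 0.0592 = 85.5.

log K = 85.5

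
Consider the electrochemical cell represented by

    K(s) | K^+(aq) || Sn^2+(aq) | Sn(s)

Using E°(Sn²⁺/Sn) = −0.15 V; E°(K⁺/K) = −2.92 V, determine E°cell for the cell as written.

By convention the left-hand electrode in cell notation is the anode (oxidation) and the right-hand electrode is the cathode (reduction).
E°cell = E°(right) − E°(left) = −0.15 − (−2.92) = +2.77 V.

+2.77 V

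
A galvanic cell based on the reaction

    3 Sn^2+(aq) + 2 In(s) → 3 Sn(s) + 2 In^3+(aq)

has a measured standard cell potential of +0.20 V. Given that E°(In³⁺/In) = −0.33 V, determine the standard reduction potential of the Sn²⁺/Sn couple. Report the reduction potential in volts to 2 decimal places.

In the reaction as written the Sn²⁺/Sn couple is reduced (cathode) and In³⁺/In is oxidized (anode), so E°cell = E°(Sn²⁺/Sn) − E°(In³⁺/In).
E°(Sn²⁺/Sn) = E°cell + E°(anode) = +0.20 + (−0.33) = −0.13 V.

−0.13 V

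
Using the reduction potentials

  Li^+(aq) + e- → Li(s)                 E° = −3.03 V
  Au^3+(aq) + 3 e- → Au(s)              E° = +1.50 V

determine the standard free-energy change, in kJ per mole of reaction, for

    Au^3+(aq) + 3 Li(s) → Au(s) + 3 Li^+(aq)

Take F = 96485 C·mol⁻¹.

−1311 kJ/mol

In the reaction as written Au^3+(aq) is reduced, so the Au³⁺/Au couple is the cathode and Li⁺/Li is the anode.
E°cell = +1.50 − (−3.03) = +4.53 V; balancing electrons gives n = 3.
ΔG° = −nFE°cell = −(3)(96485)(+4.53) J/mol = −1311 kJ/mol.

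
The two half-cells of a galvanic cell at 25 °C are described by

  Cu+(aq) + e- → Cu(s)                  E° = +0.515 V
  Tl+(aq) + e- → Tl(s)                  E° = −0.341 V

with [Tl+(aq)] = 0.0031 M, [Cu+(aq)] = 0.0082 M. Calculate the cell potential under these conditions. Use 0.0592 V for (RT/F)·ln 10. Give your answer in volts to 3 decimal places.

The Cu⁺/Cu couple has the more positive E°, so it is the cathode; Tl⁺/Tl is the anode.
E°cell = +0.515 − (−0.341) = +0.856 V, with n = 1 electron transferred.
For the overall reaction Cu+(aq) + Tl(s) → Cu(s) + Tl+(aq), Q = [Tl+(aq)] / [Cu+(aq)] = 0.378, giving log Q = −0.422.
By the Nernst equation, E = +0.856 − (0.0592/1)·(−0.422) = +0.881 V.

+0.881 V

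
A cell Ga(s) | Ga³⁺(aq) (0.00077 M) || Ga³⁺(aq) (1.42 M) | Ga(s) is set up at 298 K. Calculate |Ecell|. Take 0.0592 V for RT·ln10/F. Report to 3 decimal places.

0.064 V

For a concentration cell E°cell = 0, since both electrodes use the same couple.
The compartment with the higher Ga³⁺(aq) concentration (1.42 M) acts as the cathode; ions are reduced there and produced at the dilute (0.00077 M) anode.
With n = 3, Ecell = −(0.0592/3)·log([dilute]/[conc]) = −(0.0592/3)·log(0.00077/1.42) = +0.064 V.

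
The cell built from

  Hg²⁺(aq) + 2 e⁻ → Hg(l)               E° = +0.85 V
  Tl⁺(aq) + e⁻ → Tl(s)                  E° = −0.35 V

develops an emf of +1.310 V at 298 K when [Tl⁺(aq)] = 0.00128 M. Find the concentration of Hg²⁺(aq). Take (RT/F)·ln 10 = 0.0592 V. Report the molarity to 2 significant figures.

With Hg²⁺/Hg at the cathode and Tl⁺/Tl at the anode, E°cell = +0.85 − (−0.35) = +1.20 V (n = 2).
From the Nernst equation, log Q = n(E° − E)/0.0592 = 2·(+1.20 − (+1.310))/0.0592 = −3.716.
The balanced reaction is Hg²⁺(aq) + 2 Tl(s) → Hg(l) + 2 Tl⁺(aq), so Q = [Tl⁺(aq)]^2 / [Hg²⁺(aq)].
Solving for the unknown gives log [Hg²⁺(aq)] = −2.070, so [Hg²⁺(aq)] ≈ 0.0085 M.

0.0085 M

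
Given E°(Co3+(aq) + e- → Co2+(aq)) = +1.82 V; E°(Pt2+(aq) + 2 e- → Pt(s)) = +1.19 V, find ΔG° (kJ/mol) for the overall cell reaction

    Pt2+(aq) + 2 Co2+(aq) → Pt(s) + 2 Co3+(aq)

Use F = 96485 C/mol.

+122 kJ/mol

In the reaction as written Pt2+(aq) is reduced, so the Pt²⁺/Pt couple is the cathode and Co³⁺/Co²⁺ is the anode.
E°cell = +1.19 − (+1.82) = −0.63 V; balancing electrons gives n = 2.
ΔG° = −nFE°cell = −(2)(96485)(−0.63) J/mol = +122 kJ/mol.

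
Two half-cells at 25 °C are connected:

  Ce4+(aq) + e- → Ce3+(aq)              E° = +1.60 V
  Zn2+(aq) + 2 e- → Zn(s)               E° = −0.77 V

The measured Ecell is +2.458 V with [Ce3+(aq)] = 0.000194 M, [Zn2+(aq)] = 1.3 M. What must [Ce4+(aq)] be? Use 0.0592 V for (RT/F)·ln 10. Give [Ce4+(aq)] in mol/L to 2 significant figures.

Ce⁴⁺/Ce³⁺ is the cathode (higher E°); E°cell = +1.60 − (−0.77) = +2.37 V with n = 2.
From the Nernst equation, log Q = n(E° − E)/0.0592 = 2·(+2.37 − (+2.458))/0.0592 = −2.973.
Balancing electrons gives 2 Ce4+(aq) + Zn(s) → 2 Ce3+(aq) + Zn2+(aq); thus Q = ([Ce3+(aq)]^2·[Zn2+(aq)]) / [Ce4+(aq)]^2.
Solving for the unknown gives log [Ce4+(aq)] = −2.169, so [Ce4+(aq)] ≈ 0.0068 M.

0.0068 M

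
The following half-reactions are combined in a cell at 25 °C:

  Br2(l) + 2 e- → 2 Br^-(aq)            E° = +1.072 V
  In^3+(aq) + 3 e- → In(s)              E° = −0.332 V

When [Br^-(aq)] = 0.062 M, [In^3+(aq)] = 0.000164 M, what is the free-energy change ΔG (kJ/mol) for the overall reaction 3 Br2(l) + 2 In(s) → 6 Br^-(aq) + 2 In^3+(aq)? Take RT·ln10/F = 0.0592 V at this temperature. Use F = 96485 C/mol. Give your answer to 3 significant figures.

With Br₂/Br⁻ reduced at the cathode, E°cell = +1.072 − (−0.332) = +1.404 V and n = 6.
The reaction quotient is [Br^-(aq)]^6·[In^3+(aq)]^2 = 1.53×10^−15; by Nernst, E = +1.404 − (0.0592/6)(−14.816) = +1.5502 V.
Then ΔG = −nFE = −6 × 96485 × +1.5502 J/mol = −897 kJ/mol.

−897 kJ/mol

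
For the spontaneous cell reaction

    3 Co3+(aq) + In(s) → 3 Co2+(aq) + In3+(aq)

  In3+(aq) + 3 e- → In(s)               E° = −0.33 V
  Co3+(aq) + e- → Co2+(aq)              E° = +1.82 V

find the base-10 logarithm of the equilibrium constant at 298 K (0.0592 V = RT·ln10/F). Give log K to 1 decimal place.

The Co³⁺/Co²⁺ couple is reduced (cathode); E°cell = +1.82 − (−0.33) = +2.15 V with n = 3.
At equilibrium E = 0, so log K = nE°cell / 0.0592 = (3)(+2.15) / 0.0592 = 109.0.

log K = 109.0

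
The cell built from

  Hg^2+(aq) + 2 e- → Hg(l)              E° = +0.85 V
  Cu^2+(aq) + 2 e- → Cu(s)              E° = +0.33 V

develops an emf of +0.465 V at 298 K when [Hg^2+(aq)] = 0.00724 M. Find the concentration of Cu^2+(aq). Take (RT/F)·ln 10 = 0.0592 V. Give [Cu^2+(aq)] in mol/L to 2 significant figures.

The Hg²⁺/Hg couple has the larger reduction potential, so it is the cathode: E°cell = +0.85 − (+0.33) = +0.52 V and n = 2.
From the Nernst equation, log Q = n(E° − E)/0.0592 = 2·(+0.52 − (+0.465))/0.0592 = 1.858.
For Hg^2+(aq) + Cu(s) → Hg(l) + Cu^2+(aq), the reaction quotient is Q = [Cu^2+(aq)] / [Hg^2+(aq)].
Substituting the known concentrations and solving, log [Cu^2+(aq)] = −0.282 and [Cu^2+(aq)] = 0.52 M.

0.52 M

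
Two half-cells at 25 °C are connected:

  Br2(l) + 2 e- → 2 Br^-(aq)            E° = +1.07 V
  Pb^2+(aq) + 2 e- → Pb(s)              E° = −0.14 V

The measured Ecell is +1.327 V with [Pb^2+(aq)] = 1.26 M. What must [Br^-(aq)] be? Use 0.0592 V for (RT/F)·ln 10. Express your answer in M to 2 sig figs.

0.0094 M

With Br₂/Br⁻ at the cathode and Pb²⁺/Pb at the anode, E°cell = +1.07 − (−0.14) = +1.21 V (n = 2).
Rearranging E = E° − (0.0592/n)·log Q gives log Q = 2(+1.21 − (+1.327))/0.0592 = −3.953.
For Br2(l) + Pb(s) → 2 Br^-(aq) + Pb^2+(aq), the reaction quotient is Q = [Br^-(aq)]^2·[Pb^2+(aq)].
Solving for the unknown gives log [Br^-(aq)] = −2.027, so [Br^-(aq)] ≈ 0.0094 M.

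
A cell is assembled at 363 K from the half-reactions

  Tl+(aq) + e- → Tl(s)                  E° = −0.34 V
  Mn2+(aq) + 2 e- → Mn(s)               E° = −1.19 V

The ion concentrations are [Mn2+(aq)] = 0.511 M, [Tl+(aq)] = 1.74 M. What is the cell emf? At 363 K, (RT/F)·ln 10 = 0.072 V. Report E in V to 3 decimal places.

+0.878 V

The Tl⁺/Tl couple has the more positive E°, so it is the cathode; Mn²⁺/Mn is the anode.
E°cell = −0.34 − (−1.19) = +0.85 V, with n = 2 electrons transferred.
For the overall reaction 2 Tl+(aq) + Mn(s) → 2 Tl(s) + Mn2+(aq), Q = [Mn2+(aq)] / [Tl+(aq)]^2 = 0.169, giving log Q = −0.773.
Applying E = E° − (RT ln10/nF)·log Q gives +0.85 − (0.072/2)(−0.773) = +0.878 V.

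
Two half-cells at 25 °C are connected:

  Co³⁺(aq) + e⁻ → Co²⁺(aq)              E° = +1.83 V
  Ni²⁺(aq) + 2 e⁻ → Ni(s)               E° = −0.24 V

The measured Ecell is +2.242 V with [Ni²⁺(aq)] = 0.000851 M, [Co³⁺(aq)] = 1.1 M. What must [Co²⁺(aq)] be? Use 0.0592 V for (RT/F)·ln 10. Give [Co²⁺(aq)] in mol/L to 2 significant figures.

Co³⁺/Co²⁺ is the cathode (higher E°); E°cell = +1.83 − (−0.24) = +2.07 V with n = 2.
Rearranging E = E° − (0.0592/n)·log Q gives log Q = 2(+2.07 − (+2.242))/0.0592 = −5.811.
For 2 Co³⁺(aq) + Ni(s) → 2 Co²⁺(aq) + Ni²⁺(aq), the reaction quotient is Q = ([Co²⁺(aq)]^2·[Ni²⁺(aq)]) / [Co³⁺(aq)]^2.
Isolating [Co²⁺(aq)] in Q = 10^{−5.811} yields log [Co²⁺(aq)] = −1.329, i.e. 0.047 M.

0.047 M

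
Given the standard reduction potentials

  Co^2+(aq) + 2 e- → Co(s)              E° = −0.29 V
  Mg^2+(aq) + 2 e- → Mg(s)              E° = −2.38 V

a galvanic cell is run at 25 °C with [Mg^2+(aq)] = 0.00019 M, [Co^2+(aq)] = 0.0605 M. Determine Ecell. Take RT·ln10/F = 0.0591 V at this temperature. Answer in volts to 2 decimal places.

Co²⁺/Co is reduced (cathode, E° = −0.29 V) and Mg²⁺/Mg is oxidized (anode).
The standard potential is −0.29 − (−2.38) = +2.09 V and the balanced reaction transfers n = 2 electrons.
For the overall reaction Co^2+(aq) + Mg(s) → Co(s) + Mg^2+(aq), Q = [Mg^2+(aq)] / [Co^2+(aq)] = 0.00314, giving log Q = −2.503.
By the Nernst equation, E = +2.09 − (0.0591/2)·(−2.503) = +2.16 V.

+2.16 V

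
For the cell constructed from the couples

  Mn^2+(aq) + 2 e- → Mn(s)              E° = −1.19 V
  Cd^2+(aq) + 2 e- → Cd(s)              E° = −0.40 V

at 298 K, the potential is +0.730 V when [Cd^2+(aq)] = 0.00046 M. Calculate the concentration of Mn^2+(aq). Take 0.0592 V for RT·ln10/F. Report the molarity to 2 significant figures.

0.049 M

The Cd²⁺/Cd couple has the larger reduction potential, so it is the cathode: E°cell = −0.40 − (−1.19) = +0.79 V and n = 2.
Since E = E° − (0.0592/n)·log Q, log Q = n(E° − E)/0.0592 = 2.027.
Balancing electrons gives Cd^2+(aq) + Mn(s) → Cd(s) + Mn^2+(aq); thus Q = [Mn^2+(aq)] / [Cd^2+(aq)].
Isolating [Mn^2+(aq)] in Q = 10^{2.027} yields log [Mn^2+(aq)] = −1.310, i.e. 0.049 M.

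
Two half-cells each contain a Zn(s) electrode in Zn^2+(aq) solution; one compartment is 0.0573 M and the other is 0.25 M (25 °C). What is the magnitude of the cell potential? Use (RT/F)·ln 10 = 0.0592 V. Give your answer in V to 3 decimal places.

0.019 V

For a concentration cell E°cell = 0, since both electrodes use the same couple.
The compartment with the higher Zn^2+(aq) concentration (0.25 M) acts as the cathode; ions are reduced there and produced at the dilute (0.0573 M) anode.
With n = 2, Ecell = −(0.0592/2)·log([dilute]/[conc]) = −(0.0592/2)·log(0.0573/0.25) = +0.019 V.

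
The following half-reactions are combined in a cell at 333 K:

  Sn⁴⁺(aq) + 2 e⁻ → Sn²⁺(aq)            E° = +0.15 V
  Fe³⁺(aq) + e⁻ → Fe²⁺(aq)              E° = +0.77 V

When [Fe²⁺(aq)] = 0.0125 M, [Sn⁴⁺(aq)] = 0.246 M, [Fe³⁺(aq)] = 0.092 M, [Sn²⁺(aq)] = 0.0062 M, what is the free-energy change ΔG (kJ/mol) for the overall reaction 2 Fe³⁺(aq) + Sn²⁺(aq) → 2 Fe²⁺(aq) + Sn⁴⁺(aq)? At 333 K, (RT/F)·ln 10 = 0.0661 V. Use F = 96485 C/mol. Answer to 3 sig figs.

−121 kJ/mol

E°cell = +0.77 − (+0.15) = +0.62 V; the balanced reaction transfers n = 2 electrons.
Here Q = ([Fe²⁺(aq)]^2·[Sn⁴⁺(aq)]) / ([Fe³⁺(aq)]^2·[Sn²⁺(aq)]) = 0.732 (log Q = −0.135), giving E = +0.62 − (0.0661/2)·(−0.135) = +0.6245 V.
Then ΔG = −nFE = −2 × 96485 × +0.6245 J/mol = −121 kJ/mol.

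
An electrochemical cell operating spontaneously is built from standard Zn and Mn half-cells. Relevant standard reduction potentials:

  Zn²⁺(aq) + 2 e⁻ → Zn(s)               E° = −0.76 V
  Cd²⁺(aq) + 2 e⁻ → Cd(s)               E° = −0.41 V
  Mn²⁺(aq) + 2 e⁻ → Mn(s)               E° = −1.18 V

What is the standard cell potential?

+0.42 V

Of the two couples in this cell, the one with the more positive reduction potential is reduced at the cathode: here that is Zn²⁺/Zn (−0.76 V); Mn²⁺/Mn (−1.18 V) is the anode.
E°cell = E°(cathode) − E°(anode) = −0.76 − (−1.18) = +0.42 V.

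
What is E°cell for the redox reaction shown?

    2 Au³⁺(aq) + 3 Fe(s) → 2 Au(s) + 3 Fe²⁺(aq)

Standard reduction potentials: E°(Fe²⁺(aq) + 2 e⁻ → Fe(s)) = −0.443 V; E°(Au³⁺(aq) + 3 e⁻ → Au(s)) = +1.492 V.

Au³⁺(aq) gains electrons, so the Au³⁺/Au couple is the cathode; the Fe²⁺/Fe couple is the anode.
E°cell = E°(cathode) − E°(anode) = +1.492 − (−0.443) = +1.935 V.

+1.935 V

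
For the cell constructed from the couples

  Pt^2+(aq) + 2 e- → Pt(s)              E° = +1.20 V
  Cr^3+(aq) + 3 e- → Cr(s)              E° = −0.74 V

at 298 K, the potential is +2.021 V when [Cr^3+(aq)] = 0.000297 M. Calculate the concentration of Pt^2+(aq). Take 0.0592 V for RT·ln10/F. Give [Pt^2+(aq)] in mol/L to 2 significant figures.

2.4 M

Pt²⁺/Pt is the cathode (higher E°); E°cell = +1.20 − (−0.74) = +1.94 V with n = 6.
Since E = E° − (0.0592/n)·log Q, log Q = n(E° − E)/0.0592 = −8.209.
The balanced reaction is 3 Pt^2+(aq) + 2 Cr(s) → 3 Pt(s) + 2 Cr^3+(aq), so Q = [Cr^3+(aq)]^2 / [Pt^2+(aq)]^3.
Solving for the unknown gives log [Pt^2+(aq)] = 0.385, so [Pt^2+(aq)] ≈ 2.4 M.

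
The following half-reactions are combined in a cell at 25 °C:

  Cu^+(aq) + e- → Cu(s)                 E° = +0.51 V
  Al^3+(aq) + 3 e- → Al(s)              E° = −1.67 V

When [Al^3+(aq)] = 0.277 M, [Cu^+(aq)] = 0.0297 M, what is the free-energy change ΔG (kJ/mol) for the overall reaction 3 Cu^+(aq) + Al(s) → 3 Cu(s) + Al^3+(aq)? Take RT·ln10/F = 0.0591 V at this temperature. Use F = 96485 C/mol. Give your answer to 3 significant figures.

With Cu⁺/Cu reduced at the cathode, E°cell = +0.51 − (−1.67) = +2.18 V and n = 3.
The reaction quotient is [Al^3+(aq)] / [Cu^+(aq)]^3 = 1.06×10^4; by Nernst, E = +2.18 − (0.0591/3)(4.024) = +2.1007 V.
Finally ΔG = −nFE = −(3)(96485 C/mol)(+2.1007 V) = −608 kJ/mol.

−608 kJ/mol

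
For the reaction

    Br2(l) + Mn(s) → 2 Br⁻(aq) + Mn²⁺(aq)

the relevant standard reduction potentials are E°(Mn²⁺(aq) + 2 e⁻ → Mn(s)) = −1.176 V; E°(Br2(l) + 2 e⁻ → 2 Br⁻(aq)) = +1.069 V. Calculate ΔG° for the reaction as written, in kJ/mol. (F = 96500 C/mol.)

−433 kJ/mol

In the reaction as written Br2(l) is reduced, so the Br₂/Br⁻ couple is the cathode and Mn²⁺/Mn is the anode.
E°cell = +1.069 − (−1.176) = +2.245 V; balancing electrons gives n = 2.
ΔG° = −nFE°cell = −(2)(96500)(+2.245) J/mol = −433 kJ/mol.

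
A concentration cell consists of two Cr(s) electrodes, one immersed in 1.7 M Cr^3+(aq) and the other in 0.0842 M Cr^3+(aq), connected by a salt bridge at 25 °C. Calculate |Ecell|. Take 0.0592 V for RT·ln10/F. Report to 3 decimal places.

0.026 V

For a concentration cell E°cell = 0, since both electrodes use the same couple.
The compartment with the higher Cr^3+(aq) concentration (1.7 M) acts as the cathode; ions are reduced there and produced at the dilute (0.0842 M) anode.
With n = 3, Ecell = −(0.0592/3)·log([dilute]/[conc]) = −(0.0592/3)·log(0.0842/1.7) = +0.026 V.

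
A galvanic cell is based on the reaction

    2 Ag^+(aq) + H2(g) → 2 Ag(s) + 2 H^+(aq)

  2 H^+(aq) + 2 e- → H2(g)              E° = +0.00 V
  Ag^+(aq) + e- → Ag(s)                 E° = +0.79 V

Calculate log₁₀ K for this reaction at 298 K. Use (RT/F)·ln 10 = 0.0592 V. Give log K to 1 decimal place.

log K = 26.7

The Ag⁺/Ag couple is reduced (cathode); E°cell = +0.79 − (+0.00) = +0.79 V with n = 2.
At equilibrium E = 0, so log K = nE°cell / 0.0592 = (2)(+0.79) / 0.0592 = 26.7.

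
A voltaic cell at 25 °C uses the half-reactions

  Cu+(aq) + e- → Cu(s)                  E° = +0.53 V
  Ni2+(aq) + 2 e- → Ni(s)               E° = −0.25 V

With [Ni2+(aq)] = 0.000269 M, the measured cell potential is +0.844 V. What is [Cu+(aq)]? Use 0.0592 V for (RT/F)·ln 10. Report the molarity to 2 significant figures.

The Cu⁺/Cu couple has the larger reduction potential, so it is the cathode: E°cell = +0.53 − (−0.25) = +0.78 V and n = 2.
Since E = E° − (0.0592/n)·log Q, log Q = n(E° − E)/0.0592 = −2.162.
The balanced reaction is 2 Cu+(aq) + Ni(s) → 2 Cu(s) + Ni2+(aq), so Q = [Ni2+(aq)] / [Cu+(aq)]^2.
Isolating [Cu+(aq)] in Q = 10^{−2.162} yields log [Cu+(aq)] = −0.704, i.e. 0.20 M.

0.20 M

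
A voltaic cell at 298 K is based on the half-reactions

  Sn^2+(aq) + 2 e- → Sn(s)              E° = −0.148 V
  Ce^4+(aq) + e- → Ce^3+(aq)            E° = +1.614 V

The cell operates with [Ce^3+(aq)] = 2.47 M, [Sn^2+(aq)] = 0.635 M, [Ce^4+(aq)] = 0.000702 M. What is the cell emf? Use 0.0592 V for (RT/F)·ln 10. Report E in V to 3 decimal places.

Since E°(Ce⁴⁺/Ce³⁺) > E°(Sn²⁺/Sn), Ce⁴⁺/Ce³⁺ serves as the cathode.
The standard potential is +1.614 − (−0.148) = +1.762 V and the balanced reaction transfers n = 2 electrons.
The balanced reaction is 2 Ce^4+(aq) + Sn(s) → 2 Ce^3+(aq) + Sn^2+(aq), so Q = ([Ce^3+(aq)]^2·[Sn^2+(aq)]) / [Ce^4+(aq)]^2 = 7.86×10^6 and log Q = 6.895.
By the Nernst equation, E = +1.762 − (0.0592/2)·(6.895) = +1.558 V.

+1.558 V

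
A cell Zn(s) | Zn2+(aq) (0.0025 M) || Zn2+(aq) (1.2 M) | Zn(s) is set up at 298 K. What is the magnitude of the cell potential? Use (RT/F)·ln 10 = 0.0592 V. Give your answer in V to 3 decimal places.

0.079 V

For a concentration cell E°cell = 0, since both electrodes use the same couple.
The compartment with the higher Zn2+(aq) concentration (1.2 M) acts as the cathode; ions are reduced there and produced at the dilute (0.0025 M) anode.
With n = 2, Ecell = −(0.0592/2)·log([dilute]/[conc]) = −(0.0592/2)·log(0.0025/1.2) = +0.079 V.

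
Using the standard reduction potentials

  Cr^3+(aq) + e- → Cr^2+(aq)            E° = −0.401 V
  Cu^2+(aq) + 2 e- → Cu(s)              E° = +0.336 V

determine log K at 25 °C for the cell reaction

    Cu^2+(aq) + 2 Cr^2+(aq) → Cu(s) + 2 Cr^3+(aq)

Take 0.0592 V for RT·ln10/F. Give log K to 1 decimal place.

The Cu²⁺/Cu couple is reduced (cathode); E°cell = +0.336 − (−0.401) = +0.737 V with n = 2.
At equilibrium E = 0, so log K = nE°cell / 0.0592 = (2)(+0.737) / 0.0592 = 24.9.

log K = 24.9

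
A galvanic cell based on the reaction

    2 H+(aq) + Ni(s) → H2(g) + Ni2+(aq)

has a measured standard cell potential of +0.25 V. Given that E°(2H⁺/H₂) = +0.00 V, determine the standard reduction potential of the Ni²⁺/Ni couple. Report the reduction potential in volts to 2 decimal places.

−0.25 V

In the reaction as written the 2H⁺/H₂ couple is reduced (cathode) and Ni²⁺/Ni is oxidized (anode), so E°cell = E°(2H⁺/H₂) − E°(Ni²⁺/Ni).
E°(Ni²⁺/Ni) = E°(cathode) − E°cell = +0.00 − (+0.25) = −0.25 V.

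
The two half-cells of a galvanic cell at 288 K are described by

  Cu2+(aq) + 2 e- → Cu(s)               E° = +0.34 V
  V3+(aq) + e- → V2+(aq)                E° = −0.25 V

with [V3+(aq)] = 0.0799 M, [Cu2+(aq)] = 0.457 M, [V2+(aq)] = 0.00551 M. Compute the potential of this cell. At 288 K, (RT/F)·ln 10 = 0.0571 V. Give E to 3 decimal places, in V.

Since E°(Cu²⁺/Cu) > E°(V³⁺/V²⁺), Cu²⁺/Cu serves as the cathode.
E°cell = E°cat − E°an = +0.34 − (−0.25) = +0.59 V; n = 2.
For the overall reaction Cu2+(aq) + 2 V2+(aq) → Cu(s) + 2 V3+(aq), Q = [V3+(aq)]^2 / ([Cu2+(aq)]·[V2+(aq)]^2) = 460, giving log Q = 2.663.
By the Nernst equation, E = +0.59 − (0.0571/2)·(2.663) = +0.514 V.

+0.514 V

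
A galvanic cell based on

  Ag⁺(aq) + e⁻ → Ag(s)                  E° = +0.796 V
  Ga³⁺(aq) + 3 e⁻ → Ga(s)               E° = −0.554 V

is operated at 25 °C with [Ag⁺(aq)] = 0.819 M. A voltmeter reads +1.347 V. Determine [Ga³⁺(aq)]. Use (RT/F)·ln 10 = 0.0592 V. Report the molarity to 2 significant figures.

0.78 M

With Ag⁺/Ag at the cathode and Ga³⁺/Ga at the anode, E°cell = +0.796 − (−0.554) = +1.350 V (n = 3).
From the Nernst equation, log Q = n(E° − E)/0.0592 = 3·(+1.350 − (+1.347))/0.0592 = 0.152.
Balancing electrons gives 3 Ag⁺(aq) + Ga(s) → 3 Ag(s) + Ga³⁺(aq); thus Q = [Ga³⁺(aq)] / [Ag⁺(aq)]^3.
Substituting the known concentrations and solving, log [Ga³⁺(aq)] = −0.108 and [Ga³⁺(aq)] = 0.78 M.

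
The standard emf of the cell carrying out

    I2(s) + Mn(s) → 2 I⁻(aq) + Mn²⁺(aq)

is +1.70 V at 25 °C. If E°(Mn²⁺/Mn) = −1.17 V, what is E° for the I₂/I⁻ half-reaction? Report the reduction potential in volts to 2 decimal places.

+0.53 V

In the reaction as written the I₂/I⁻ couple is reduced (cathode) and Mn²⁺/Mn is oxidized (anode), so E°cell = E°(I₂/I⁻) − E°(Mn²⁺/Mn).
E°(I₂/I⁻) = E°cell + E°(anode) = +1.70 + (−1.17) = +0.53 V.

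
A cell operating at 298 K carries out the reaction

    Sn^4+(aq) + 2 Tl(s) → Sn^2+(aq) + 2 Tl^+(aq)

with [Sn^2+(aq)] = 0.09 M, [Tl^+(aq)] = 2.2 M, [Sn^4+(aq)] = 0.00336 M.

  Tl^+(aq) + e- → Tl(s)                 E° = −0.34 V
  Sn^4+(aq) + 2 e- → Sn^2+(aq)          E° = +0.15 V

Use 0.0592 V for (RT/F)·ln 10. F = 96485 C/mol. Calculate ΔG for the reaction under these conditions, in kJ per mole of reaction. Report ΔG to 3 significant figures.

−82.5 kJ/mol

The standard cell potential is +0.15 − (−0.34) = +0.49 V, with n = 2 electrons in the balanced equation.
Q = ([Sn^2+(aq)]·[Tl^+(aq)]^2) / [Sn^4+(aq)] = 130, so log Q = 2.113 and E = +0.49 − (0.0592/2)(2.113) = +0.4275 V.
Finally ΔG = −nFE = −(2)(96485 C/mol)(+0.4275 V) = −82.5 kJ/mol.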